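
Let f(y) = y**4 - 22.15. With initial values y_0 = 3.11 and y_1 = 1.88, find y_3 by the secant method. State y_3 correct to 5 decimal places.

2.20354

Secant update: y_(k+1) = y_k − f(y_k)·(y_k − y_(k-1))/(f(y_k) − f(y_(k-1))).
f(y_0) = 71.399518, f(y_1) = -9.658017
y_2 = 1.880000 - (-9.658017)·(1.880000 - 3.110000)/(-9.658017 - (71.399518)) = 2.026555; f(y_2) = -5.283177
y_3 = 2.026555 - (-5.283177)·(2.026555 - 1.880000)/(-5.283177 - (-9.658017)) = 2.203538; f(y_3) = 1.426659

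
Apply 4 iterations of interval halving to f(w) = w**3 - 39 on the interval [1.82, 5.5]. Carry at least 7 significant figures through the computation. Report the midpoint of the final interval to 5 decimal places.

f(1.820000) = -32.971432, f(5.500000) = 127.375000 (opposite signs)
step 1: m = 3.660000, f(m) = 10.027896 > 0 → root in [1.820000, 3.660000]
step 2: m = 2.740000, f(m) = -18.429176 < 0 → root in [2.740000, 3.660000]
step 3: m = 3.200000, f(m) = -6.232000 < 0 → root in [3.200000, 3.660000]
step 4: m = 3.430000, f(m) = 1.353607 > 0 → root in [3.200000, 3.430000]
Midpoint of [3.200000, 3.430000] = 3.315000

3.31500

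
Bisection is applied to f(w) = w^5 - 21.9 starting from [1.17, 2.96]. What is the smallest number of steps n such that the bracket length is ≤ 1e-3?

Initial width b − a = 2.96 − 1.17 = 1.790000.
After n steps the width is (b−a)/2^n; need (b−a)/2^n ≤ 1e-3.
So n ≥ log₂(1.790000/1e-3) = log₂(1790.0000) ≈ 10.8057.
Hence n = 11.

11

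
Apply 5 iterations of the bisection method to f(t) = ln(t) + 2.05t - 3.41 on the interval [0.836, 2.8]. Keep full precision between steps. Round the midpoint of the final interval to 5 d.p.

1.48044

f(0.836000) = -1.875327, f(2.800000) = 3.359619 (opposite signs)
step 1: m = 1.818000, f(m) = 0.914637 > 0 → root in [0.836000, 1.818000]
step 2: m = 1.327000, f(m) = -0.406729 < 0 → root in [1.327000, 1.818000]
step 3: m = 1.572500, f(m) = 0.266292 > 0 → root in [1.327000, 1.572500]
step 4: m = 1.449750, f(m) = -0.066621 < 0 → root in [1.449750, 1.572500]
step 5: m = 1.511125, f(m) = 0.100661 > 0 → root in [1.449750, 1.511125]
Midpoint of [1.449750, 1.511125] = 1.480437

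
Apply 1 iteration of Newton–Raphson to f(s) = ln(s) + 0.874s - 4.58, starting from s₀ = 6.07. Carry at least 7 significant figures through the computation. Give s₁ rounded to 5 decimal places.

f'(s) = 1/s + 0.874
s_0 = 6.070000: f = 2.528539, f' = 1.038745 → s_1 = 6.070000 - (2.528539)/(1.038745) = 3.635775

3.63577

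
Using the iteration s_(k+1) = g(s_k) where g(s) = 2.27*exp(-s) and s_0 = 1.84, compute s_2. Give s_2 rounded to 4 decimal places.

1.5829

s_1 = g(1.840000) = 0.360516
s_2 = g(0.360516) = 1.582909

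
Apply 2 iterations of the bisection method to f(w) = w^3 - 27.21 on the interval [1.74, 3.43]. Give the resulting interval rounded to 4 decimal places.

[3.0075, 3.4300]

f(1.740000) = -21.941976, f(3.430000) = 13.143607 (opposite signs)
step 1: m = 2.585000, f(m) = -9.936448 < 0 → root in [2.585000, 3.430000]
step 2: m = 3.007500, f(m) = -0.006993 < 0 → root in [3.007500, 3.430000]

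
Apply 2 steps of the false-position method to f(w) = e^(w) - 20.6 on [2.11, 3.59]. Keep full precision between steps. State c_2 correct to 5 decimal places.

2.95585

False-position update: c = (a·f(b) − b·f(a))/(f(b) − f(a)); replace the endpoint whose sign matches f(c).
f(2.110000) = -12.351759, f(3.590000) = 15.634076
step 1: c = 2.763209, f(c) = -4.749372 < 0 → new bracket [2.763209, 3.590000]
step 2: c = 2.955853, f(c) = -1.381900 < 0 → new bracket [2.955853, 3.590000]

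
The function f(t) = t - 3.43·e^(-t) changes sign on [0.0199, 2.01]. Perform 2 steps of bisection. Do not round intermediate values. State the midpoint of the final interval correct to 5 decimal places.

f(0.019900) = -3.342518, f(2.010000) = 1.550419 (opposite signs)
step 1: m = 1.014950, f(m) = -0.228152 < 0 → root in [1.014950, 2.010000]
step 2: m = 1.512475, f(m) = 0.756627 > 0 → root in [1.014950, 1.512475]
Midpoint of [1.014950, 1.512475] = 1.263712

1.26371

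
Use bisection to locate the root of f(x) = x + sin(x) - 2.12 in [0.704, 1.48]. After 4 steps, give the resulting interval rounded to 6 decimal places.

[1.189000, 1.237500]

f(0.704000) = -0.768728, f(1.480000) = 0.355881 (opposite signs)
step 1: m = 1.092000, f(m) = -0.140450 < 0 → root in [1.092000, 1.480000]
step 2: m = 1.286000, f(m) = 0.125719 > 0 → root in [1.092000, 1.286000]
step 3: m = 1.189000, f(m) = -0.003003 < 0 → root in [1.189000, 1.286000]
step 4: m = 1.237500, f(m) = 0.062469 > 0 → root in [1.189000, 1.237500]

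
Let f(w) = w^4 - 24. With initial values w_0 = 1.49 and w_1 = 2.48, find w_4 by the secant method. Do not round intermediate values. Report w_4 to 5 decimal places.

Secant update: w_(k+1) = w_k − f(w_k)·(w_k − w_(k-1))/(f(w_k) − f(w_(k-1))).
f(w_0) = -19.071156, f(w_1) = 13.827420
w_2 = 2.480000 - (13.827420)·(2.480000 - 1.490000)/(13.827420 - (-19.071156)) = 2.063899; f(w_2) = -5.855151
w_3 = 2.063899 - (-5.855151)·(2.063899 - 2.480000)/(-5.855151 - (13.827420)) = 2.187680; f(w_3) = -1.094744
w_4 = 2.187680 - (-1.094744)·(2.187680 - 2.063899)/(-1.094744 - (-5.855151)) = 2.216146; f(w_4) = 0.120889

2.21615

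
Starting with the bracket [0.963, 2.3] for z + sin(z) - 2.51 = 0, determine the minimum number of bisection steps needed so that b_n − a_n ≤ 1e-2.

8

Initial width b − a = 2.3 − 0.963 = 1.337000.
After n steps the width is (b−a)/2^n; need (b−a)/2^n ≤ 1e-2.
So n ≥ log₂(1.337000/1e-2) = log₂(133.7000) ≈ 7.0629.
Hence n = 8.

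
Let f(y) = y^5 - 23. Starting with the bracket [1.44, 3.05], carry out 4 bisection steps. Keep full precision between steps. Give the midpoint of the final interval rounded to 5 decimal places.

f(1.440000) = -16.808264, f(3.050000) = 240.936344 (opposite signs)
step 1: m = 2.245000, f(m) = 34.027158 > 0 → root in [1.440000, 2.245000]
step 2: m = 1.842500, f(m) = -1.765723 < 0 → root in [1.842500, 2.245000]
step 3: m = 2.043750, f(m) = 12.656511 > 0 → root in [1.842500, 2.043750]
step 4: m = 1.943125, f(m) = 4.701526 > 0 → root in [1.842500, 1.943125]
Midpoint of [1.842500, 1.943125] = 1.892813

1.89281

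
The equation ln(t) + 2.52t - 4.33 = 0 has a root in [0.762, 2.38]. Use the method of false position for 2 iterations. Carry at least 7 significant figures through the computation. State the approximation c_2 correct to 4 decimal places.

1.5490

False-position update: c = (a·f(b) − b·f(a))/(f(b) − f(a)); replace the endpoint whose sign matches f(c).
f(0.762000) = -2.681569, f(2.380000) = 2.534700
step 1: c = 1.593778, f(c) = 0.152428 > 0 → new bracket [0.762000, 1.593778]
step 2: c = 1.549040, f(c) = 0.011218 > 0 → new bracket [0.762000, 1.549040]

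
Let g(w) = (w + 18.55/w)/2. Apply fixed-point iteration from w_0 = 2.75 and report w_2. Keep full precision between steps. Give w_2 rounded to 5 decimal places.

w_1 = g(2.750000) = 4.747727
w_2 = g(4.747727) = 4.327430

4.32743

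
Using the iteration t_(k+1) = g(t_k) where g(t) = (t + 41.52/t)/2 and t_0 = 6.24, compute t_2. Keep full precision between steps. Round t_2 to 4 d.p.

6.4436

t_1 = g(6.240000) = 6.446923
t_2 = g(6.446923) = 6.443602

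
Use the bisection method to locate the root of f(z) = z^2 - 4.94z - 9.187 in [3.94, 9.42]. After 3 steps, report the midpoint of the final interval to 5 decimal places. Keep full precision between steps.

6.33750

f(3.940000) = -13.127000, f(9.420000) = 33.014600 (opposite signs)
step 1: m = 6.680000, f(m) = 2.436200 > 0 → root in [3.940000, 6.680000]
step 2: m = 5.310000, f(m) = -7.222300 < 0 → root in [5.310000, 6.680000]
step 3: m = 5.995000, f(m) = -2.862275 < 0 → root in [5.995000, 6.680000]
Midpoint of [5.995000, 6.680000] = 6.337500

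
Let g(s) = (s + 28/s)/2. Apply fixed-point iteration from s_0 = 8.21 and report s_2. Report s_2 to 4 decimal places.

5.3147

s_1 = g(8.210000) = 5.810238
s_2 = g(5.810238) = 5.314659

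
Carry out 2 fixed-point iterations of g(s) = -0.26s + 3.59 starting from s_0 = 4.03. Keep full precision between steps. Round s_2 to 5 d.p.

2.92903

s_1 = g(4.030000) = 2.542200
s_2 = g(2.542200) = 2.929028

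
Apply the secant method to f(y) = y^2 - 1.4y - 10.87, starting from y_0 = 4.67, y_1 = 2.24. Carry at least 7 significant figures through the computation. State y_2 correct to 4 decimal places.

f(y_0) = 4.400900, f(y_1) = -8.988400
y_2 = 2.240000 - (-8.988400)·(2.240000 - 4.670000)/(-8.988400 - (4.400900)) = 3.871289; f(y_2) = -1.302929

3.8713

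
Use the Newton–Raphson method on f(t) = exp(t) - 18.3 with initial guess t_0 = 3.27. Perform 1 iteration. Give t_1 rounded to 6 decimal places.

2.965518

f'(t) = exp(t)
t_0 = 3.270000: f = 8.011339, f' = 26.311339 → t_1 = 3.270000 - (8.011339)/(26.311339) = 2.965518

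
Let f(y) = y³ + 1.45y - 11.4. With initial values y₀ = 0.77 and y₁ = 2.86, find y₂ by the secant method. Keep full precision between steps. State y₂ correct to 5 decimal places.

1.56092

Secant update: y_(k+1) = y_k − f(y_k)·(y_k − y_(k-1))/(f(y_k) − f(y_(k-1))).
f(y_0) = -9.826967, f(y_1) = 16.140656
y_2 = 2.860000 - (16.140656)·(2.860000 - 0.770000)/(16.140656 - (-9.826967)) = 1.560922; f(y_2) = -5.333513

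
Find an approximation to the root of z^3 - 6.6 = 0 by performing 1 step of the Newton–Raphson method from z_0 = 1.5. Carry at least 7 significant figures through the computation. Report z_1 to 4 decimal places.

1.9778

f'(z) = 3z^2
z_0 = 1.500000: f = -3.225000, f' = 6.750000 → z_1 = 1.500000 - (-3.225000)/(6.750000) = 1.977778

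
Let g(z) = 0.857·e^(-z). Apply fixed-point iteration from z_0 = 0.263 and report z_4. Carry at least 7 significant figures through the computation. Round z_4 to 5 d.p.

z_1 = g(0.263000) = 0.658812
z_2 = g(0.658812) = 0.443468
z_3 = g(0.443468) = 0.550028
z_4 = g(0.550028) = 0.494432

0.49443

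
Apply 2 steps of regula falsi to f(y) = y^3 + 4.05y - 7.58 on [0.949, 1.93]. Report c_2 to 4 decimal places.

1.2916

f(0.949000) = -2.881880, f(1.930000) = 7.425557
step 1: c = 1.223280, f(c) = -0.795183 < 0 → new bracket [1.223280, 1.930000]
step 2: c = 1.291640, f(c) = -0.193969 < 0 → new bracket [1.291640, 1.930000]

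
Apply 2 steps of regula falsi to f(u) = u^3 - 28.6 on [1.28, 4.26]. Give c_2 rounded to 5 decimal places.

2.80614

f(1.280000) = -26.502848, f(4.260000) = 48.708776
step 1: c = 2.330084, f(c) = -15.949303 < 0 → new bracket [2.330084, 4.260000]
step 2: c = 2.806139, f(c) = -6.503298 < 0 → new bracket [2.806139, 4.260000]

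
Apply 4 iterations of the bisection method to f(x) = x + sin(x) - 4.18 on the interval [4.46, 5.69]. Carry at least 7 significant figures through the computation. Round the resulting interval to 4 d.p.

[5.0750, 5.1519]

f(4.460000) = -0.688319, f(5.690000) = 0.950995 (opposite signs)
step 1: m = 5.075000, f(m) = -0.039974 < 0 → root in [5.075000, 5.690000]
step 2: m = 5.382500, f(m) = 0.418747 > 0 → root in [5.075000, 5.382500]
step 3: m = 5.228750, f(m) = 0.179128 > 0 → root in [5.075000, 5.228750]
step 4: m = 5.151875, f(m) = 0.066905 > 0 → root in [5.075000, 5.151875]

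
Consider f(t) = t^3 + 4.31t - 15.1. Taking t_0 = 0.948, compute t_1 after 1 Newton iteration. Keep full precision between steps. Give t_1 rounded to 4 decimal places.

2.3985

Newton update: t ← t − f(t)/f'(t).
f'(t) = 3t^2 + 4.31
t_0 = 0.948000: f = -10.162149, f' = 7.006112 → t_1 = 0.948000 - (-10.162149)/(7.006112) = 2.398469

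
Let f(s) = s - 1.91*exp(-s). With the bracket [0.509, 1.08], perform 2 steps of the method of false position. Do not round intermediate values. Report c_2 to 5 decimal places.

False-position update: c = (a·f(b) − b·f(a))/(f(b) − f(a)); replace the endpoint whose sign matches f(c).
f(0.509000) = -0.639094, f(1.080000) = 0.431373
step 1: c = 0.849901, f(c) = 0.033457 > 0 → new bracket [0.509000, 0.849901]
step 2: c = 0.832942, f(c) = 0.002535 > 0 → new bracket [0.509000, 0.832942]

0.83294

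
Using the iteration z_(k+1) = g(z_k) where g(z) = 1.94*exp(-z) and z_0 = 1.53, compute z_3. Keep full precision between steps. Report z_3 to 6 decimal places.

z_1 = g(1.530000) = 0.420079
z_2 = g(0.420079) = 1.274570
z_3 = g(1.274570) = 0.542329

0.542329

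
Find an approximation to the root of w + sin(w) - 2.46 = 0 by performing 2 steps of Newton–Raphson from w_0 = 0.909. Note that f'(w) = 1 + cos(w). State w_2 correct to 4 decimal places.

Newton update: w ← w − f(w)/f'(w).
w_0 = 0.909000: f = -0.762110, f' = 1.614535 → w_1 = 0.909000 - (-0.762110)/(1.614535) = 1.381031
w_1 = 1.381031: f = -0.096921, f' = 1.188629 → w_2 = 1.381031 - (-0.096921)/(1.188629) = 1.462571

1.4626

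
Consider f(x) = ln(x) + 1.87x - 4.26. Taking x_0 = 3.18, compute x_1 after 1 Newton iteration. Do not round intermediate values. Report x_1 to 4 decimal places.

1.8783

f'(x) = 1/x + 1.87
x_0 = 3.180000: f = 2.843481, f' = 2.184465 → x_1 = 3.180000 - (2.843481)/(2.184465) = 1.878317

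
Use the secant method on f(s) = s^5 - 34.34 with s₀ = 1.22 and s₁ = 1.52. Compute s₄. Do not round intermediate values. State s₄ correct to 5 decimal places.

1.81045

f(s_0) = -31.637292, f(s_1) = -26.226319
s_2 = 1.520000 - (-26.226319)·(1.520000 - 1.220000)/(-26.226319 - (-31.637292)) = 2.974063; f(s_2) = 198.335584
s_3 = 2.974063 - (198.335584)·(2.974063 - 1.520000)/(198.335584 - (-26.226319)) = 1.689818; f(s_3) = -20.561560
s_4 = 1.689818 - (-20.561560)·(1.689818 - 2.974063)/(-20.561560 - (198.335584)) = 1.810451; f(s_4) = -14.889381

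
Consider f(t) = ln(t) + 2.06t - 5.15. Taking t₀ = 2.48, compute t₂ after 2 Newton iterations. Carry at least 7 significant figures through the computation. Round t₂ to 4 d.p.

2.1324

f'(t) = 1/t + 2.06
t_0 = 2.480000: f = 0.867059, f' = 2.463226 → t_1 = 2.480000 - (0.867059)/(2.463226) = 2.127999
t_1 = 2.127999: f = -0.011141, f' = 2.529925 → t_2 = 2.127999 - (-0.011141)/(2.529925) = 2.132402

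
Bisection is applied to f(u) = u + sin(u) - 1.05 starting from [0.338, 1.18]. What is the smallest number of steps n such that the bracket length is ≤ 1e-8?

27

Initial width b − a = 1.18 − 0.338 = 0.842000.
After n steps the width is (b−a)/2^n; need (b−a)/2^n ≤ 1e-8.
So n ≥ log₂(0.842000/1e-8) = log₂(84200000.0000) ≈ 26.3273.
Hence n = 27.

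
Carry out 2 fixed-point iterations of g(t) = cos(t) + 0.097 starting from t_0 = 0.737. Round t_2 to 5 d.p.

t_1 = g(0.737000) = 0.837488
t_2 = g(0.837488) = 0.766331

0.76633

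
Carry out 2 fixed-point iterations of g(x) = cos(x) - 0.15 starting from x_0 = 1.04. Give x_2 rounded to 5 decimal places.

0.78722

x_1 = g(1.040000) = 0.356220
x_2 = g(0.356220) = 0.787222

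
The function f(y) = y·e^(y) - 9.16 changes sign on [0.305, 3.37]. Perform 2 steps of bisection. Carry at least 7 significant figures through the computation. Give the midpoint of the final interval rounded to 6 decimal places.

1.454375

f(0.305000) = -8.746229, f(3.370000) = 88.834636 (opposite signs)
step 1: m = 1.837500, f(m) = 2.381000 > 0 → root in [0.305000, 1.837500]
step 2: m = 1.071250, f(m) = -6.032993 < 0 → root in [1.071250, 1.837500]
Midpoint of [1.071250, 1.837500] = 1.454375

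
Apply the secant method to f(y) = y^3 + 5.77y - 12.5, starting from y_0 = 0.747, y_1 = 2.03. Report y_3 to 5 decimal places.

1.51363

f(y_0) = -7.772977, f(y_1) = 7.578527
y_2 = 2.030000 - (7.578527)·(2.030000 - 0.747000)/(7.578527 - (-7.772977)) = 1.396626; f(y_2) = -1.717264
y_3 = 1.396626 - (-1.717264)·(1.396626 - 2.030000)/(-1.717264 - (7.578527)) = 1.513632; f(y_3) = -0.298483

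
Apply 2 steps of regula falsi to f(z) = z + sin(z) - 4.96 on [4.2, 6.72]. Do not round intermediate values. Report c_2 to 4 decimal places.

f(4.200000) = -1.631576, f(6.720000) = 2.183055
step 1: c = 5.277842, f(c) = -0.526503 < 0 → new bracket [5.277842, 6.720000]
step 2: c = 5.558073, f(c) = -0.065147 < 0 → new bracket [5.558073, 6.720000]

5.5581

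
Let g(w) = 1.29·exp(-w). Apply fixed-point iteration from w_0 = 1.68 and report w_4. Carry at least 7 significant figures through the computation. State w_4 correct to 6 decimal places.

0.808015

w_1 = g(1.680000) = 0.240422
w_2 = g(0.240422) = 1.014321
w_3 = g(1.014321) = 0.467817
w_4 = g(0.467817) = 0.808015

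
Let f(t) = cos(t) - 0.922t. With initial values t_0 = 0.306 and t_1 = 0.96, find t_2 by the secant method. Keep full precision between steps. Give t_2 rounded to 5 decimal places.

0.75269

Secant update: t_(k+1) = t_k − f(t_k)·(t_k − t_(k-1))/(f(t_k) − f(t_(k-1))).
f(t_0) = 0.671414, f(t_1) = -0.311600
t_2 = 0.960000 - (-0.311600)·(0.960000 - 0.306000)/(-0.311600 - (0.671414)) = 0.752692; f(t_2) = 0.035869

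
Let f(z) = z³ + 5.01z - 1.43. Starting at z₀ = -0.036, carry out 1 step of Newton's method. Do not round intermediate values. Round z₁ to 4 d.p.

f'(z) = 3z² + 5.01
z_0 = -0.036000: f = -1.610407, f' = 5.013888 → z_1 = -0.036000 - (-1.610407)/(5.013888) = 0.285189

0.2852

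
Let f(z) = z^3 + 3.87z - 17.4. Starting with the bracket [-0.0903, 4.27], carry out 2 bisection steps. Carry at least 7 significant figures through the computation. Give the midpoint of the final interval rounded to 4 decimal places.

2.6349

f(-0.090300) = -17.750197, f(4.270000) = 76.979383 (opposite signs)
step 1: m = 2.089850, f(m) = -0.184917 < 0 → root in [2.089850, 4.270000]
step 2: m = 3.179925, f(m) = 27.061467 > 0 → root in [2.089850, 3.179925]
Midpoint of [2.089850, 3.179925] = 2.634887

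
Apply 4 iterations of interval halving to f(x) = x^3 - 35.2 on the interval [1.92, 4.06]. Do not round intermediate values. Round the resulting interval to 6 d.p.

[3.257500, 3.391250]

f(1.920000) = -28.122112, f(4.060000) = 31.723416 (opposite signs)
step 1: m = 2.990000, f(m) = -8.469101 < 0 → root in [2.990000, 4.060000]
step 2: m = 3.525000, f(m) = 8.600328 > 0 → root in [2.990000, 3.525000]
step 3: m = 3.257500, f(m) = -0.633670 < 0 → root in [3.257500, 3.525000]
step 4: m = 3.391250, f(m) = 3.801330 > 0 → root in [3.257500, 3.391250]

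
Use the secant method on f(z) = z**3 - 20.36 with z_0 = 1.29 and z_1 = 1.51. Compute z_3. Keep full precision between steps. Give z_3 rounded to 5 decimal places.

2.11224

f(z_0) = -18.213311, f(z_1) = -16.917049
z_2 = 1.510000 - (-16.917049)·(1.510000 - 1.290000)/(-16.917049 - (-18.213311)) = 4.381141; f(z_2) = 63.733349
z_3 = 4.381141 - (63.733349)·(4.381141 - 1.510000)/(63.733349 - (-16.917049)) = 2.112244; f(z_3) = -10.936064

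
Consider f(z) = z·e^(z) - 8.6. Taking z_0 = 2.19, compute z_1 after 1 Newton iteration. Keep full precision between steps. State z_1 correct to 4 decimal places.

Newton update: z ← z − f(z)/f'(z).
f'(z) = (z + 1)·e^(z)
z_0 = 2.190000: f = 10.968117, f' = 28.503330 → z_1 = 2.190000 - (10.968117)/(28.503330) = 1.805199

1.8052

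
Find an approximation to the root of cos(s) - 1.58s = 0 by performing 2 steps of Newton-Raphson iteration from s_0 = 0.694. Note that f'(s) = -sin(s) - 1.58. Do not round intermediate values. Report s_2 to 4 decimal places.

0.5422

Newton update: s ← s − f(s)/f'(s).
s_0 = 0.694000: f = -0.327826, f' = -2.219617 → s_1 = 0.694000 - (-0.327826)/(-2.219617) = 0.546305
s_1 = 0.546305: f = -0.008712, f' = -2.099534 → s_2 = 0.546305 - (-0.008712)/(-2.099534) = 0.542156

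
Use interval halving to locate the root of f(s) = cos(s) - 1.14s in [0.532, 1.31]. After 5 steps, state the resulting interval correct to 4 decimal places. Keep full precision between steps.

[0.6779, 0.7022]

f(0.532000) = 0.255314, f(1.310000) = -1.235550 (opposite signs)
step 1: m = 0.921000, f(m) = -0.444916 < 0 → root in [0.532000, 0.921000]
step 2: m = 0.726500, f(m) = -0.080706 < 0 → root in [0.532000, 0.726500]
step 3: m = 0.629250, f(m) = 0.091124 > 0 → root in [0.629250, 0.726500]
step 4: m = 0.677875, f(m) = 0.006130 > 0 → root in [0.677875, 0.726500]
step 5: m = 0.702187, f(m) = -0.037063 < 0 → root in [0.677875, 0.702187]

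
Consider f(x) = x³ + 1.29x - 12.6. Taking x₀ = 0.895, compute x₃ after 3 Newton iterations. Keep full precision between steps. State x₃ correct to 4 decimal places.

f'(x) = 3x² + 1.29
x_0 = 0.895000: f = -10.728533, f' = 3.693075 → x_1 = 0.895000 - (-10.728533)/(3.693075) = 3.800041
x_1 = 3.800041: f = 47.175809, f' = 44.610925 → x_2 = 3.800041 - (47.175809)/(44.610925) = 2.742546
x_2 = 2.742546: f = 11.566105, f' = 23.854676 → x_3 = 2.742546 - (11.566105)/(23.854676) = 2.257689

2.2577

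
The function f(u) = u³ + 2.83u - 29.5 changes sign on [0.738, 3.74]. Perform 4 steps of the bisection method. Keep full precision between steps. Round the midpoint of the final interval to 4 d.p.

f(0.738000) = -27.009513, f(3.740000) = 33.397824 (opposite signs)
step 1: m = 2.239000, f(m) = -11.939252 < 0 → root in [2.239000, 3.740000]
step 2: m = 2.989500, f(m) = 5.677776 > 0 → root in [2.239000, 2.989500]
step 3: m = 2.614250, f(m) = -4.235096 < 0 → root in [2.614250, 2.989500]
step 4: m = 2.801875, f(m) = 0.425436 > 0 → root in [2.614250, 2.801875]
Midpoint of [2.614250, 2.801875] = 2.708063

2.7081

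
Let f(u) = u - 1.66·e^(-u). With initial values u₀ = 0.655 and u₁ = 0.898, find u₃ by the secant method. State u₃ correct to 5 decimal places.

0.76912

f(u_0) = -0.207274, f(u_1) = 0.221743
u_2 = 0.898000 - (0.221743)·(0.898000 - 0.655000)/(0.221743 - (-0.207274)) = 0.772402; f(u_2) = 0.005645
u_3 = 0.772402 - (0.005645)·(0.772402 - 0.898000)/(0.005645 - (0.221743)) = 0.769122; f(u_3) = -0.000156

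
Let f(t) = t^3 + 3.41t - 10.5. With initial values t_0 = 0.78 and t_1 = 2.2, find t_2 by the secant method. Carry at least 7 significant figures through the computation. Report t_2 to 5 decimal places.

f(t_0) = -7.365648, f(t_1) = 7.650000
t_2 = 2.200000 - (7.650000)·(2.200000 - 0.780000)/(7.650000 - (-7.365648)) = 1.476555; f(t_2) = -2.245744

1.47655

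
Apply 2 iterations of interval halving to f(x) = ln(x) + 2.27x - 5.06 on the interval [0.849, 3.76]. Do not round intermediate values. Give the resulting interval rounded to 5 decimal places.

f(0.849000) = -3.296466, f(3.760000) = 4.799619 (opposite signs)
step 1: m = 2.304500, f(m) = 1.006079 > 0 → root in [0.849000, 2.304500]
step 2: m = 1.576750, f(m) = -1.025412 < 0 → root in [1.576750, 2.304500]

[1.57675, 2.30450]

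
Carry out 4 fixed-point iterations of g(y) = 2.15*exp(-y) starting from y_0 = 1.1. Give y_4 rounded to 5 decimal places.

1.01399

y_1 = g(1.100000) = 0.715673
y_2 = g(0.715673) = 1.051056
y_3 = g(1.051056) = 0.751572
y_4 = g(0.751572) = 1.013992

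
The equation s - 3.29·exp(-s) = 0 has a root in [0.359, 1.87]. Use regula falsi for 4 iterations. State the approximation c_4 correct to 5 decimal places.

1.09888

f(0.359000) = -1.938652, f(1.870000) = 1.362933
step 1: c = 1.246241, f(c) = 0.300091 > 0 → new bracket [0.359000, 1.246241]
step 2: c = 1.127312, f(c) = 0.061671 > 0 → new bracket [0.359000, 1.127312]
step 3: c = 1.103624, f(c) = 0.012440 > 0 → new bracket [0.359000, 1.103624]
step 4: c = 1.098876, f(c) = 0.002499 > 0 → new bracket [0.359000, 1.098876]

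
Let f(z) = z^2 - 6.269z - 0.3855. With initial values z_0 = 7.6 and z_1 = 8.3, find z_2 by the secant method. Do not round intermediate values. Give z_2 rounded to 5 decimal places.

6.58971

f(z_0) = 9.730100, f(z_1) = 16.471800
z_2 = 8.300000 - (16.471800)·(8.300000 - 7.600000)/(16.471800 - (9.730100)) = 6.589710; f(z_2) = 1.727888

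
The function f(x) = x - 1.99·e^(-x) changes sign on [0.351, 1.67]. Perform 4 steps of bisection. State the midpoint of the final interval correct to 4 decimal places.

0.8868

f(0.351000) = -1.049928, f(1.670000) = 1.295388 (opposite signs)
step 1: m = 1.010500, f(m) = 0.286067 > 0 → root in [0.351000, 1.010500]
step 2: m = 0.680750, f(m) = -0.326662 < 0 → root in [0.680750, 1.010500]
step 3: m = 0.845625, f(m) = -0.008660 < 0 → root in [0.845625, 1.010500]
step 4: m = 0.928063, f(m) = 0.141378 > 0 → root in [0.845625, 0.928063]
Midpoint of [0.845625, 0.928063] = 0.886844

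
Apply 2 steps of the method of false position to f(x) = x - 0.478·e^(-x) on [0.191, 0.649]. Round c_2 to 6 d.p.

f(0.191000) = -0.203891, f(0.649000) = 0.399212
step 1: c = 0.345836, f(c) = 0.007590 > 0 → new bracket [0.191000, 0.345836]
step 2: c = 0.340279, f(c) = 0.000148 > 0 → new bracket [0.191000, 0.340279]

0.340279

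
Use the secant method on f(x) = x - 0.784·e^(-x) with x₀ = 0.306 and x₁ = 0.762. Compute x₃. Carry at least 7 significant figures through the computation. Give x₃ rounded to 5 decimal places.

f(x_0) = -0.271327, f(x_1) = 0.396082
x_2 = 0.762000 - (0.396082)·(0.762000 - 0.306000)/(0.396082 - (-0.271327)) = 0.491381; f(x_2) = 0.011745
x_3 = 0.491381 - (0.011745)·(0.491381 - 0.762000)/(0.011745 - (0.396082)) = 0.483111; f(x_3) = -0.000508

0.48311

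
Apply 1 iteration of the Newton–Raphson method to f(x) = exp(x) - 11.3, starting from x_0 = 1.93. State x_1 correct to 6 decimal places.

2.570175

f'(x) = exp(x)
x_0 = 1.930000: f = -4.410490, f' = 6.889510 → x_1 = 1.930000 - (-4.410490)/(6.889510) = 2.570175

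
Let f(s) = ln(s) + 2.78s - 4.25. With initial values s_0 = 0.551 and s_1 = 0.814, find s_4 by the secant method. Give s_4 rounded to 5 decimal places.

1.40614

f(s_0) = -3.314240, f(s_1) = -2.192875
s_2 = 0.814000 - (-2.192875)·(0.814000 - 0.551000)/(-2.192875 - (-3.314240)) = 1.328307; f(s_2) = -0.273402
s_3 = 1.328307 - (-0.273402)·(1.328307 - 0.814000)/(-0.273402 - (-2.192875)) = 1.401563; f(s_3) = -0.016068
s_4 = 1.401563 - (-0.016068)·(1.401563 - 1.328307)/(-0.016068 - (-0.273402)) = 1.406137; f(s_4) = -0.000094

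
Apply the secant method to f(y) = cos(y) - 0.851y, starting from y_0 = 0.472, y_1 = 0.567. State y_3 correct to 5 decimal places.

f(y_0) = 0.488989, f(y_1) = 0.360999
y_2 = 0.567000 - (0.360999)·(0.567000 - 0.472000)/(0.360999 - (0.488989)) = 0.834951; f(y_2) = -0.039329
y_3 = 0.834951 - (-0.039329)·(0.834951 - 0.567000)/(-0.039329 - (0.360999)) = 0.808627; f(y_3) = 0.002351

0.80863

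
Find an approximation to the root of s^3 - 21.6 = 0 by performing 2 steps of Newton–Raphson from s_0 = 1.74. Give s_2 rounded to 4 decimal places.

2.9339

Newton update: s ← s − f(s)/f'(s).
f'(s) = 3s^2
s_0 = 1.740000: f = -16.331976, f' = 9.082800 → s_1 = 1.740000 - (-16.331976)/(9.082800) = 3.538121
s_1 = 3.538121: f = 22.691272, f' = 37.554907 → s_2 = 3.538121 - (22.691272)/(37.554907) = 2.933905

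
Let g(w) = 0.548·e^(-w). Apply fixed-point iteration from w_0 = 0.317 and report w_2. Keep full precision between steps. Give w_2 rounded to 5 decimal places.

0.36766

w_1 = g(0.317000) = 0.399125
w_2 = g(0.399125) = 0.367657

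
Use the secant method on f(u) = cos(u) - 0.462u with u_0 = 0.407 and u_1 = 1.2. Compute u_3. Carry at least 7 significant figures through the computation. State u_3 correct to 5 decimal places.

f(u_0) = 0.730279, f(u_1) = -0.192042
u_2 = 1.200000 - (-0.192042)·(1.200000 - 0.407000)/(-0.192042 - (0.730279)) = 1.034884; f(u_2) = 0.032509
u_3 = 1.034884 - (0.032509)·(1.034884 - 1.200000)/(0.032509 - (-0.192042)) = 1.058789; f(u_3) = 0.000768

1.05879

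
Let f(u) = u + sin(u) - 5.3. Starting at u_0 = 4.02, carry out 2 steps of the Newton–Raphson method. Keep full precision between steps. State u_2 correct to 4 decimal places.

f'(u) = 1 + cos(u)
u_0 = 4.020000: f = -2.049723, f' = 0.361622 → u_1 = 4.020000 - (-2.049723)/(0.361622) = 9.688135
u_1 = 9.688135: f = 4.127812, f' = 0.034479 → u_2 = 9.688135 - (4.127812)/(0.034479) = -110.033187

-110.0332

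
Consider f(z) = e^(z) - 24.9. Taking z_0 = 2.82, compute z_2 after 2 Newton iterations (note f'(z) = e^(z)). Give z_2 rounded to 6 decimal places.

z_0 = 2.820000: f = -8.123149, f' = 16.776851 → z_1 = 2.820000 - (-8.123149)/(16.776851) = 3.304188
z_1 = 3.304188: f = 2.326424, f' = 27.226424 → z_2 = 3.304188 - (2.326424)/(27.226424) = 3.218741

3.218741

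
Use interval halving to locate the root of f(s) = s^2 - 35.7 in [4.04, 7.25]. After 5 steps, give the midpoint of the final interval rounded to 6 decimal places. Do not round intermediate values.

5.996094

f(4.040000) = -19.378400, f(7.250000) = 16.862500 (opposite signs)
step 1: m = 5.645000, f(m) = -3.833975 < 0 → root in [5.645000, 7.250000]
step 2: m = 6.447500, f(m) = 5.870256 > 0 → root in [5.645000, 6.447500]
step 3: m = 6.046250, f(m) = 0.857139 > 0 → root in [5.645000, 6.046250]
step 4: m = 5.845625, f(m) = -1.528668 < 0 → root in [5.845625, 6.046250]
step 5: m = 5.945937, f(m) = -0.345827 < 0 → root in [5.945937, 6.046250]
Midpoint of [5.945937, 6.046250] = 5.996094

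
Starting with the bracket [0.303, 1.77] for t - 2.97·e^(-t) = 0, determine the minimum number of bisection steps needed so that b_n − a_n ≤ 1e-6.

Initial width b − a = 1.77 − 0.303 = 1.467000.
After n steps the width is (b−a)/2^n; need (b−a)/2^n ≤ 1e-6.
So n ≥ log₂(1.467000/1e-6) = log₂(1467000.0000) ≈ 20.4844.
Hence n = 21.

21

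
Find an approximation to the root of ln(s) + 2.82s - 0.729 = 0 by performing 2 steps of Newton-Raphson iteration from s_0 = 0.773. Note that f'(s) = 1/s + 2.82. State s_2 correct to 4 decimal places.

0.5024

s_0 = 0.773000: f = 1.193384, f' = 4.113661 → s_1 = 0.773000 - (1.193384)/(4.113661) = 0.482897
s_1 = 0.482897: f = -0.095180, f' = 4.890833 → s_2 = 0.482897 - (-0.095180)/(4.890833) = 0.502358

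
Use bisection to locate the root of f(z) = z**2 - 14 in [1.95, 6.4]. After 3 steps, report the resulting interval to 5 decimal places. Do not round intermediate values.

f(1.950000) = -10.197500, f(6.400000) = 26.960000 (opposite signs)
step 1: m = 4.175000, f(m) = 3.430625 > 0 → root in [1.950000, 4.175000]
step 2: m = 3.062500, f(m) = -4.621094 < 0 → root in [3.062500, 4.175000]
step 3: m = 3.618750, f(m) = -0.904648 < 0 → root in [3.618750, 4.175000]

[3.61875, 4.17500]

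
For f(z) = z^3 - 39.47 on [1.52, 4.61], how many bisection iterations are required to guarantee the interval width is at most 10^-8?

Initial width b − a = 4.61 − 1.52 = 3.090000.
After n steps the width is (b−a)/2^n; need (b−a)/2^n ≤ 10^-8.
So n ≥ log₂(3.090000/10^-8) = log₂(309000000.0000) ≈ 28.2030.
Hence n = 29.

29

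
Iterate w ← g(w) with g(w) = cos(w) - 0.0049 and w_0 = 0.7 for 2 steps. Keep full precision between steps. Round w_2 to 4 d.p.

w_1 = g(0.700000) = 0.759942
w_2 = g(0.759942) = 0.719976

0.7200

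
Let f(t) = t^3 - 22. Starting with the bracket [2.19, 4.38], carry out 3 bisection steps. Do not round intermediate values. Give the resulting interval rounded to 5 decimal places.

[2.73750, 3.01125]

f(2.190000) = -11.496541, f(4.380000) = 62.027672 (opposite signs)
step 1: m = 3.285000, f(m) = 13.449174 > 0 → root in [2.190000, 3.285000]
step 2: m = 2.737500, f(m) = -1.485432 < 0 → root in [2.737500, 3.285000]
step 3: m = 3.011250, f(m) = 5.304890 > 0 → root in [2.737500, 3.011250]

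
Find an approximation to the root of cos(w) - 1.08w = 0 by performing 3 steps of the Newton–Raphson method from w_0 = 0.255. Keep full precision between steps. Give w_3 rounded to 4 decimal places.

Newton update: w ← w − f(w)/f'(w).
f'(w) = -sin(w) - 1.08
w_0 = 0.255000: f = 0.692263, f' = -1.332245 → w_1 = 0.255000 - (0.692263)/(-1.332245) = 0.774621
w_1 = 0.774621: f = -0.121905, f' = -1.779446 → w_2 = 0.774621 - (-0.121905)/(-1.779446) = 0.706114
w_2 = 0.706114: f = -0.001714, f' = -1.728882 → w_3 = 0.706114 - (-0.001714)/(-1.728882) = 0.705123

0.7051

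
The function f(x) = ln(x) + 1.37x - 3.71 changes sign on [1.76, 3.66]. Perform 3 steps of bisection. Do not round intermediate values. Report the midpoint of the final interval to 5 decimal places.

f(1.760000) = -0.733486, f(3.660000) = 2.601663 (opposite signs)
step 1: m = 2.710000, f(m) = 0.999649 > 0 → root in [1.760000, 2.710000]
step 2: m = 2.235000, f(m) = 0.156191 > 0 → root in [1.760000, 2.235000]
step 3: m = 1.997500, f(m) = -0.281529 < 0 → root in [1.997500, 2.235000]
Midpoint of [1.997500, 2.235000] = 2.116250

2.11625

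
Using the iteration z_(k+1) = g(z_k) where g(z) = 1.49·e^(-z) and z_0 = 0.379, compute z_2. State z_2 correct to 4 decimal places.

0.5373

z_1 = g(0.379000) = 1.019973
z_2 = g(1.019973) = 0.537301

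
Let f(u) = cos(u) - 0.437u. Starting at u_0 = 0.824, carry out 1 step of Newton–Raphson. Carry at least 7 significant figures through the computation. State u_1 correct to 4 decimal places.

1.0966

f'(u) = -sin(u) - 0.437
u_0 = 0.824000: f = 0.319203, f' = -1.170869 → u_1 = 0.824000 - (0.319203)/(-1.170869) = 1.096621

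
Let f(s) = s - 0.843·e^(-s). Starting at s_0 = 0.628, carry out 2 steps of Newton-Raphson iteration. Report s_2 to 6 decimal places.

f'(s) = 1 + 0.843·e^(-s)
s_0 = 0.628000: f = 0.178126, f' = 1.449874 → s_1 = 0.628000 - (0.178126)/(1.449874) = 0.505144
s_1 = 0.505144: f = -0.003539, f' = 1.508682 → s_2 = 0.505144 - (-0.003539)/(1.508682) = 0.507489

0.507489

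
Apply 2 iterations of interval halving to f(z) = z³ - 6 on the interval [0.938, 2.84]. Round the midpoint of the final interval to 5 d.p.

f(0.938000) = -5.174706, f(2.840000) = 16.906304 (opposite signs)
step 1: m = 1.889000, f(m) = 0.740558 > 0 → root in [0.938000, 1.889000]
step 2: m = 1.413500, f(m) = -3.175852 < 0 → root in [1.413500, 1.889000]
Midpoint of [1.413500, 1.889000] = 1.651250

1.65125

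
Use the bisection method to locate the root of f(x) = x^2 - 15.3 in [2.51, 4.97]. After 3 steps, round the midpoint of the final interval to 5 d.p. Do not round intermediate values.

f(2.510000) = -8.999900, f(4.970000) = 9.400900 (opposite signs)
step 1: m = 3.740000, f(m) = -1.312400 < 0 → root in [3.740000, 4.970000]
step 2: m = 4.355000, f(m) = 3.666025 > 0 → root in [3.740000, 4.355000]
step 3: m = 4.047500, f(m) = 1.082256 > 0 → root in [3.740000, 4.047500]
Midpoint of [3.740000, 4.047500] = 3.893750

3.89375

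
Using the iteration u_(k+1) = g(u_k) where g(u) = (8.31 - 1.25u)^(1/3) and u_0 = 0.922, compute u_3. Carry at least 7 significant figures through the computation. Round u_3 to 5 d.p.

u_1 = g(0.922000) = 1.927172
u_2 = g(1.927172) = 1.807075
u_3 = g(1.807075) = 1.822270

1.82227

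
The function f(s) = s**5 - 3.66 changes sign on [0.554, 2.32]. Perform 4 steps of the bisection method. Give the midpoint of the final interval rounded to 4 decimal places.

1.2714

f(0.554000) = -3.607815, f(2.320000) = 63.550933 (opposite signs)
step 1: m = 1.437000, f(m) = 2.467507 > 0 → root in [0.554000, 1.437000]
step 2: m = 0.995500, f(m) = -2.682298 < 0 → root in [0.995500, 1.437000]
step 3: m = 1.216250, f(m) = -0.998575 < 0 → root in [1.216250, 1.437000]
step 4: m = 1.326625, f(m) = 0.449045 > 0 → root in [1.216250, 1.326625]
Midpoint of [1.216250, 1.326625] = 1.271437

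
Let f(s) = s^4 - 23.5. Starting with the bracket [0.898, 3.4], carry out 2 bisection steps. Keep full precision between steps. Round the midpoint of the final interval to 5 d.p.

f(0.898000) = -22.849713, f(3.400000) = 110.133600 (opposite signs)
step 1: m = 2.149000, f(m) = -2.172220 < 0 → root in [2.149000, 3.400000]
step 2: m = 2.774500, f(m) = 35.756898 > 0 → root in [2.149000, 2.774500]
Midpoint of [2.149000, 2.774500] = 2.461750

2.46175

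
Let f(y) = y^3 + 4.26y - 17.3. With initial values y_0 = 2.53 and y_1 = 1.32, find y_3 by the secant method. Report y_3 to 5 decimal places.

2.08855

Secant update: y_(k+1) = y_k − f(y_k)·(y_k − y_(k-1))/(f(y_k) − f(y_(k-1))).
f(y_0) = 9.672077, f(y_1) = -9.376832
y_2 = 1.320000 - (-9.376832)·(1.320000 - 2.530000)/(-9.376832 - (9.672077)) = 1.915623; f(y_2) = -2.109855
y_3 = 1.915623 - (-2.109855)·(1.915623 - 1.320000)/(-2.109855 - (-9.376832)) = 2.088553; f(y_3) = 0.707614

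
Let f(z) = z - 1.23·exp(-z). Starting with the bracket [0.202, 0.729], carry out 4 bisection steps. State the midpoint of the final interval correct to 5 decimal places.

0.64666

f(0.202000) = -0.803027, f(0.729000) = 0.135659 (opposite signs)
step 1: m = 0.465500, f(m) = -0.306720 < 0 → root in [0.465500, 0.729000]
step 2: m = 0.597250, f(m) = -0.079647 < 0 → root in [0.597250, 0.729000]
step 3: m = 0.663125, f(m) = 0.029381 > 0 → root in [0.597250, 0.663125]
step 4: m = 0.630188, f(m) = -0.024778 < 0 → root in [0.630188, 0.663125]
Midpoint of [0.630188, 0.663125] = 0.646656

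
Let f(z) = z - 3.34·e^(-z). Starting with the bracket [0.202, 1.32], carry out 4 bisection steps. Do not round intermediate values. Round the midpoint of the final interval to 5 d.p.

f(0.202000) = -2.527097, f(1.320000) = 0.427768 (opposite signs)
step 1: m = 0.761000, f(m) = -0.799445 < 0 → root in [0.761000, 1.320000]
step 2: m = 1.040500, f(m) = -0.139449 < 0 → root in [1.040500, 1.320000]
step 3: m = 1.180250, f(m) = 0.154196 > 0 → root in [1.040500, 1.180250]
step 4: m = 1.110375, f(m) = 0.010061 > 0 → root in [1.040500, 1.110375]
Midpoint of [1.040500, 1.110375] = 1.075438

1.07544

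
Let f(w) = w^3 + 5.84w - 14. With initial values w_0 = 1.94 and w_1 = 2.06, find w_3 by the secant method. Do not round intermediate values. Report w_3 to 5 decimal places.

1.64629

f(w_0) = 4.630984, f(w_1) = 6.772216
w_2 = 2.060000 - (6.772216)·(2.060000 - 1.940000)/(6.772216 - (4.630984)) = 1.680468; f(w_2) = 0.559530
w_3 = 1.680468 - (0.559530)·(1.680468 - 2.060000)/(0.559530 - (6.772216)) = 1.646286; f(w_3) = 0.076176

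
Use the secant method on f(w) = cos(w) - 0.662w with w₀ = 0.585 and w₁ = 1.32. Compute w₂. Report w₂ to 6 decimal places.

f(w_0) = 0.446442, f(w_1) = -0.625665
w_2 = 1.320000 - (-0.625665)·(1.320000 - 0.585000)/(-0.625665 - (0.446442)) = 0.891066; f(w_2) = 0.038698

0.891066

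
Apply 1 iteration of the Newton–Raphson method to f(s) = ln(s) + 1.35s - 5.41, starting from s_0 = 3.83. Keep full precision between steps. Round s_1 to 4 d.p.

3.1451

f'(s) = 1/s + 1.35
s_0 = 3.830000: f = 1.103365, f' = 1.611097 → s_1 = 3.830000 - (1.103365)/(1.611097) = 3.145147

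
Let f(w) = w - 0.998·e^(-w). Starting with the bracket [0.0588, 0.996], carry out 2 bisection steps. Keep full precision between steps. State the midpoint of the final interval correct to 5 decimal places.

f(0.058800) = -0.882210, f(0.996000) = 0.627385 (opposite signs)
step 1: m = 0.527400, f(m) = -0.061557 < 0 → root in [0.527400, 0.996000]
step 2: m = 0.761700, f(m) = 0.295762 > 0 → root in [0.527400, 0.761700]
Midpoint of [0.527400, 0.761700] = 0.644550

0.64455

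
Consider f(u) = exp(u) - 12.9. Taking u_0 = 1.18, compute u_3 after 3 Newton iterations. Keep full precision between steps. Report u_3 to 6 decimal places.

f'(u) = exp(u)
u_0 = 1.180000: f = -9.645626, f' = 3.254374 → u_1 = 1.180000 - (-9.645626)/(3.254374) = 4.143896
u_1 = 4.143896: f = 50.147961, f' = 63.047961 → u_2 = 4.143896 - (50.147961)/(63.047961) = 3.348502
u_2 = 3.348502: f = 15.560065, f' = 28.460065 → u_3 = 3.348502 - (15.560065)/(28.460065) = 2.801769

2.801769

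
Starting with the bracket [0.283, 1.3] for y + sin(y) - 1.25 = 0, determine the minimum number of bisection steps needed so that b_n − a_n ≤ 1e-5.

Initial width b − a = 1.3 − 0.283 = 1.017000.
After n steps the width is (b−a)/2^n; need (b−a)/2^n ≤ 1e-5.
So n ≥ log₂(1.017000/1e-5) = log₂(101700.0000) ≈ 16.6340.
Hence n = 17.

17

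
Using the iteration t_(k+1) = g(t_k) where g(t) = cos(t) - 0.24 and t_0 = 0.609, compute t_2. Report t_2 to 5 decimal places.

0.59634

t_1 = g(0.609000) = 0.580220
t_2 = g(0.580220) = 0.596342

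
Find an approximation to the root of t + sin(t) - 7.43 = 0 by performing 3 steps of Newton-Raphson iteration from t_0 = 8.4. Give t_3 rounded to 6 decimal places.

-4.999024

Newton update: t ← t − f(t)/f'(t).
f'(t) = 1 + cos(t)
t_0 = 8.400000: f = 1.824599, f' = 0.480711 → t_1 = 8.400000 - (1.824599)/(0.480711) = 4.604377
t_1 = 4.604377: f = -3.819795, f' = 0.892198 → t_2 = 4.604377 - (-3.819795)/(0.892198) = 8.885708
t_2 = 8.885708: f = 1.969046, f' = 0.141814 → t_3 = 8.885708 - (1.969046)/(0.141814) = -4.999024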